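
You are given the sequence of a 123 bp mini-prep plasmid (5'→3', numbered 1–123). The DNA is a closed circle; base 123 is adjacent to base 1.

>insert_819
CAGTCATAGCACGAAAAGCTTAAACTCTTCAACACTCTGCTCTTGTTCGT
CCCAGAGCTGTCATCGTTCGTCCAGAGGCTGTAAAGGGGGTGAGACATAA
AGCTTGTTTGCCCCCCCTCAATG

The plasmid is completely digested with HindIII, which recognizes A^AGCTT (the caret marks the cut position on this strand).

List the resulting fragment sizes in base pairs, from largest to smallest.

HindIII sites (AAGCTT) start at positions 16, 100.
HindIII cuts after the first base of each site, so after positions 16, 100.
Circular molecule, 2 cuts → 2 fragments:
  17–100 → 84 bp
  101–123 then 1–16 → 23 + 16 = 39 bp
Sorted largest to smallest: 84, 39 bp.

84, 39 bp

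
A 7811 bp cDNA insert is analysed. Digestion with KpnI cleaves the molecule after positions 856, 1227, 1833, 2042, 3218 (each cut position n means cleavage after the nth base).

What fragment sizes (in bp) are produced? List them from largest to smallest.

Linear molecule, 5 cuts → 6 fragments:
  856 − 0 = 856 bp
  1227 − 856 = 371 bp
  1833 − 1227 = 606 bp
  2042 − 1833 = 209 bp
  3218 − 2042 = 1176 bp
  7811 − 3218 = 4593 bp
Sorted largest to smallest: 4593, 1176, 856, 606, 371, 209 bp.

4593, 1176, 856, 606, 371, 209 bp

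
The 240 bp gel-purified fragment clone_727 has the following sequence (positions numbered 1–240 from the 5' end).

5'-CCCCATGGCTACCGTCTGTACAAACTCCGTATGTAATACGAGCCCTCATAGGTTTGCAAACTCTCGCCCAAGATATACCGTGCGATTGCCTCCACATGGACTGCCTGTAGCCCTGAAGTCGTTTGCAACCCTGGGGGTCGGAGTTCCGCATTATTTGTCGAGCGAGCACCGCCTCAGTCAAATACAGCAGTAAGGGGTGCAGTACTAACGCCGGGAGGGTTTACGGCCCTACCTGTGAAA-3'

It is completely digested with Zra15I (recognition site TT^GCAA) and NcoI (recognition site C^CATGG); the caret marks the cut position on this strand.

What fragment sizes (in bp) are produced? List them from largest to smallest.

116, 69, 52, 3 bp

Zra15I sites (TTGCAA) start at positions 54, 123.
Zra15I cuts after base 2 of each site, so after positions 55, 124.
The NcoI site (CCATGG) starts at position 3.
NcoI cuts after the first base of each site, so after position 3.
Combined cut positions: 3, 55, 124.
Linear molecule, 3 cuts → 4 fragments:
  1–3 → 3 bp
  4–55 → 52 bp
  56–124 → 69 bp
  125–240 → 116 bp
Sorted largest to smallest: 116, 69, 52, 3 bp.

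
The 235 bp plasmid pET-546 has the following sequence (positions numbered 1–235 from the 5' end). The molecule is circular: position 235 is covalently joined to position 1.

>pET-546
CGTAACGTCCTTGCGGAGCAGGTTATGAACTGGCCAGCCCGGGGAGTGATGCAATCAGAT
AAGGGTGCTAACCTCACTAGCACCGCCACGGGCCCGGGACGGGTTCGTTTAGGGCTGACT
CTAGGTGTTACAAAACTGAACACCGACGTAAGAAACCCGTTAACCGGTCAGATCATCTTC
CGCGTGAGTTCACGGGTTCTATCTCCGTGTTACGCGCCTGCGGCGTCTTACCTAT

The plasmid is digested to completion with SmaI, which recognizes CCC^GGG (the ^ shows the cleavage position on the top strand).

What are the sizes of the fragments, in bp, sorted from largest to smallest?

SmaI sites (CCCGGG) start at positions 38, 93.
SmaI cuts after base 3 of each site, so after positions 40, 95.
Circular molecule, 2 cuts → 2 fragments:
  41–95 → 55 bp
  96–235 then 1–40 → 140 + 40 = 180 bp
Sorted largest to smallest: 180, 55 bp.

180, 55 bp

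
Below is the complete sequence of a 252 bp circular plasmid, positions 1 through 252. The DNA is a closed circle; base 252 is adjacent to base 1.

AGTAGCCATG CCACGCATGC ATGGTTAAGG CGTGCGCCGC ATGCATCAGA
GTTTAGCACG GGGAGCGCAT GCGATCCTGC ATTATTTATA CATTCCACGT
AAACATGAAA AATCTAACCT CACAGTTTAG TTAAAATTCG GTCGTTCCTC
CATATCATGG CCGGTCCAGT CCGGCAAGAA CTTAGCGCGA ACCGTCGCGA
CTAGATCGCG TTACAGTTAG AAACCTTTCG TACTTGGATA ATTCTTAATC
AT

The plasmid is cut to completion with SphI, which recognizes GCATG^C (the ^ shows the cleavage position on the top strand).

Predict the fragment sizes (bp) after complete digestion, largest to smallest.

SphI sites (GCATGC) start at positions 15, 39, 67.
SphI cuts after base 5 of each site (before the last base), so after positions 19, 43, 71.
Circular molecule, 3 cuts → 3 fragments:
  20–43 → 24 bp
  44–71 → 28 bp
  72–252 then 1–19 → 181 + 19 = 200 bp
Sorted largest to smallest: 200, 28, 24 bp.

200, 28, 24 bp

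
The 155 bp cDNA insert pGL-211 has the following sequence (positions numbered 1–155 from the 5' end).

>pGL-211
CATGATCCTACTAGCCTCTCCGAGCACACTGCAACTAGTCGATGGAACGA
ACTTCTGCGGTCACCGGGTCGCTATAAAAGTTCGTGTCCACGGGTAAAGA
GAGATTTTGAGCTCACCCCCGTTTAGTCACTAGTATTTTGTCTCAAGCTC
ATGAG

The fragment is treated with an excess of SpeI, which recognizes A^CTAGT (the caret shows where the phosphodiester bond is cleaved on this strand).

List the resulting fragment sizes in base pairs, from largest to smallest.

SpeI sites (ACTAGT) start at positions 34, 129.
SpeI cuts after the first base of each site, so after positions 34, 129.
Linear molecule, 2 cuts → 3 fragments:
  1–34 → 34 bp
  35–129 → 95 bp
  130–155 → 26 bp
Sorted largest to smallest: 95, 34, 26 bp.

95, 34, 26 bp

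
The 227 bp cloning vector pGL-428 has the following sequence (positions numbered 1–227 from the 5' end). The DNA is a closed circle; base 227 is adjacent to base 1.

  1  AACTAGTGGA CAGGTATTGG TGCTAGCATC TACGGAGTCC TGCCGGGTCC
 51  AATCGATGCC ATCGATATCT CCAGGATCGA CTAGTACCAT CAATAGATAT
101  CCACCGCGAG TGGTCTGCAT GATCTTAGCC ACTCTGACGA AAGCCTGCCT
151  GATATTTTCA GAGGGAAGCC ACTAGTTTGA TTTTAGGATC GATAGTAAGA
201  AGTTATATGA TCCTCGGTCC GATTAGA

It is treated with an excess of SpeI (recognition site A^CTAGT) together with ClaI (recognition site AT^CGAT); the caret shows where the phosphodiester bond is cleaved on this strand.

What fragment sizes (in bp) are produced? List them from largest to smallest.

91, 51, 40, 18, 18, 9 bp

SpeI sites (ACTAGT) start at positions 2, 80, 171.
SpeI cuts after the first base of each site, so after positions 2, 80, 171.
ClaI sites (ATCGAT) start at positions 52, 61, 188.
ClaI cuts after base 2 of each site, so after positions 53, 62, 189.
Combined cut positions: 2, 53, 62, 80, 171, 189.
Circular molecule, 6 cuts → 6 fragments:
  3–53 → 51 bp
  54–62 → 9 bp
  63–80 → 18 bp
  81–171 → 91 bp
  172–189 → 18 bp
  190–227 then 1–2 → 38 + 2 = 40 bp
Sorted largest to smallest: 91, 51, 40, 18, 18, 9 bp.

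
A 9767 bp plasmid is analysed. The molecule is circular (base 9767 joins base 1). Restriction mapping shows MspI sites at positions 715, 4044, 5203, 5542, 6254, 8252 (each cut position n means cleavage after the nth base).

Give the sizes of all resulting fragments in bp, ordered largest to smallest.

Circular molecule, 6 cuts → 6 fragments:
  4044 − 715 = 3329 bp
  5203 − 4044 = 1159 bp
  5542 − 5203 = 339 bp
  6254 − 5542 = 712 bp
  8252 − 6254 = 1998 bp
  wrap: 9767 − 8252 + 715 = 2230 bp
Sorted largest to smallest: 3329, 2230, 1998, 1159, 712, 339 bp.

3329, 2230, 1998, 1159, 712, 339 bp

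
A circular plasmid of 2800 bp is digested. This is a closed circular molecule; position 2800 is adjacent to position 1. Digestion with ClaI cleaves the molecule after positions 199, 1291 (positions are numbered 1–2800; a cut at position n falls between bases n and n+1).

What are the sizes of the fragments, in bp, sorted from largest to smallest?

1708, 1092 bp

Circular molecule, 2 cuts → 2 fragments:
  1291 − 199 = 1092 bp
  wrap: 2800 − 1291 + 199 = 1708 bp
Sorted largest to smallest: 1708, 1092 bp.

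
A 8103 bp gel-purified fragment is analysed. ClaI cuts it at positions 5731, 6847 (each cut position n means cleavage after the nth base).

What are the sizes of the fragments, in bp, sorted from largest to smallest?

5731, 1256, 1116 bp

Linear molecule, 2 cuts → 3 fragments:
  5731 − 0 = 5731 bp
  6847 − 5731 = 1116 bp
  8103 − 6847 = 1256 bp
Sorted largest to smallest: 5731, 1256, 1116 bp.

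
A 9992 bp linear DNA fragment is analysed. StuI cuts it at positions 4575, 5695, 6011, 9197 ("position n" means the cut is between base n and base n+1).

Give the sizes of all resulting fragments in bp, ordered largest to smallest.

Linear molecule, 4 cuts → 5 fragments:
  4575 − 0 = 4575 bp
  5695 − 4575 = 1120 bp
  6011 − 5695 = 316 bp
  9197 − 6011 = 3186 bp
  9992 − 9197 = 795 bp
Sorted largest to smallest: 4575, 3186, 1120, 795, 316 bp.

4575, 3186, 1120, 795, 316 bp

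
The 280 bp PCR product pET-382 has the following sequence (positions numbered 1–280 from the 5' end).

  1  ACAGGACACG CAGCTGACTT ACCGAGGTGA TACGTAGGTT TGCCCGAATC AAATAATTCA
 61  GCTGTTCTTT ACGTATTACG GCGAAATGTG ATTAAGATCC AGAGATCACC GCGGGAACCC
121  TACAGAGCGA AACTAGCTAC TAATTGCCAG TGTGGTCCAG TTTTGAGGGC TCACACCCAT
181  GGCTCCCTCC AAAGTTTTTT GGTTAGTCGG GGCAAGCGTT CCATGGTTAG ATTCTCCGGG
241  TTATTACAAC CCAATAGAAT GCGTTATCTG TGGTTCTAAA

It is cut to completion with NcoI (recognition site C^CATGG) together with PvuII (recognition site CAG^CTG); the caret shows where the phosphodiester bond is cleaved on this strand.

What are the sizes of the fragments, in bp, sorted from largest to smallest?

NcoI sites (CCATGG) start at positions 177, 221.
NcoI cuts after the first base of each site, so after positions 177, 221.
PvuII sites (CAGCTG) start at positions 11, 59.
PvuII cuts after base 3 of each site, so after positions 13, 61.
Combined cut positions: 13, 61, 177, 221.
Linear molecule, 4 cuts → 5 fragments:
  1–13 → 13 bp
  14–61 → 48 bp
  62–177 → 116 bp
  178–221 → 44 bp
  222–280 → 59 bp
Sorted largest to smallest: 116, 59, 48, 44, 13 bp.

116, 59, 48, 44, 13 bp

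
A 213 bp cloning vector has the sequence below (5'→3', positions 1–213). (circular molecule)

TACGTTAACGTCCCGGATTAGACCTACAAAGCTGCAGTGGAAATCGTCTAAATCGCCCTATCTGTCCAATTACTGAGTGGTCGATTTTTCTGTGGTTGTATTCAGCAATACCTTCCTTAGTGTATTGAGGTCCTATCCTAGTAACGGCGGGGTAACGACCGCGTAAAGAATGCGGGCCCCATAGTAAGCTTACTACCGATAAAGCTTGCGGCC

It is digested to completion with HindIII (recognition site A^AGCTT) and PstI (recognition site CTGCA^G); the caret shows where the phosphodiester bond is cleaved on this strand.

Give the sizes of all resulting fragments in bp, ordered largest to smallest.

HindIII sites (AAGCTT) start at positions 186, 202.
HindIII cuts after the first base of each site, so after positions 186, 202.
The PstI site (CTGCAG) starts at position 32.
PstI cuts after base 5 of each site (before the last base), so after position 36.
Combined cut positions: 36, 186, 202.
Circular molecule, 3 cuts → 3 fragments:
  37–186 → 150 bp
  187–202 → 16 bp
  203–213 then 1–36 → 11 + 36 = 47 bp
Sorted largest to smallest: 150, 47, 16 bp.

150, 47, 16 bp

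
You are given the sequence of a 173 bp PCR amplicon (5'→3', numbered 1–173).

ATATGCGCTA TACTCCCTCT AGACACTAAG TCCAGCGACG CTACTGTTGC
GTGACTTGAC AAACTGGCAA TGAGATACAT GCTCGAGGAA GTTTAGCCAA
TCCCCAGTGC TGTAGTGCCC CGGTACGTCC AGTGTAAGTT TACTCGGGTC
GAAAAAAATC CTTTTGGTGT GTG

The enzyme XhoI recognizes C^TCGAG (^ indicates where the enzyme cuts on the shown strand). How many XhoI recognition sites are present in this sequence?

CTCGAG occurs starting at position 82.
XhoI cuts at 1 site.

1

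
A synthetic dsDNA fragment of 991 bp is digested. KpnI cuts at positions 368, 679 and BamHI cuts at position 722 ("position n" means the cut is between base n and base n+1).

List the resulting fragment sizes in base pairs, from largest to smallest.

Combined cut positions (sorted): 368, 679, 722.
Linear molecule, 3 cuts → 4 fragments:
  368 − 0 = 368 bp
  679 − 368 = 311 bp
  722 − 679 = 43 bp
  991 − 722 = 269 bp
Sorted largest to smallest: 368, 311, 269, 43 bp.

368, 311, 269, 43 bp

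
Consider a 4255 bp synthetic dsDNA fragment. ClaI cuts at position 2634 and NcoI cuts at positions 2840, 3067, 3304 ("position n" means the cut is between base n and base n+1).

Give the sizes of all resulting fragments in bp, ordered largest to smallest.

Combined cut positions (sorted): 2634, 2840, 3067, 3304.
Linear molecule, 4 cuts → 5 fragments:
  2634 − 0 = 2634 bp
  2840 − 2634 = 206 bp
  3067 − 2840 = 227 bp
  3304 − 3067 = 237 bp
  4255 − 3304 = 951 bp
Sorted largest to smallest: 2634, 951, 237, 227, 206 bp.

2634, 951, 237, 227, 206 bp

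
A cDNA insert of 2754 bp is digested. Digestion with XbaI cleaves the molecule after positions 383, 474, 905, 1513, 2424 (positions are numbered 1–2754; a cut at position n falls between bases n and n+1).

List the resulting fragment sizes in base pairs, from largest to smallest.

Linear molecule, 5 cuts → 6 fragments:
  383 − 0 = 383 bp
  474 − 383 = 91 bp
  905 − 474 = 431 bp
  1513 − 905 = 608 bp
  2424 − 1513 = 911 bp
  2754 − 2424 = 330 bp
Sorted largest to smallest: 911, 608, 431, 383, 330, 91 bp.

911, 608, 431, 383, 330, 91 bp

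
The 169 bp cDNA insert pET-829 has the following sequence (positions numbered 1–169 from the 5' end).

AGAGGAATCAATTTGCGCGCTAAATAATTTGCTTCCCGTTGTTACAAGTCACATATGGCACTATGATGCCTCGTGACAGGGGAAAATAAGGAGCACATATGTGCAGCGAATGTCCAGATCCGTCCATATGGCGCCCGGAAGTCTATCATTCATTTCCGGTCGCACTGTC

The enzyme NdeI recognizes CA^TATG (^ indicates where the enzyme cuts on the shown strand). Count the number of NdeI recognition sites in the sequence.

3

CATATG occurs starting at positions 52, 96, 125.
NdeI cuts at 3 sites.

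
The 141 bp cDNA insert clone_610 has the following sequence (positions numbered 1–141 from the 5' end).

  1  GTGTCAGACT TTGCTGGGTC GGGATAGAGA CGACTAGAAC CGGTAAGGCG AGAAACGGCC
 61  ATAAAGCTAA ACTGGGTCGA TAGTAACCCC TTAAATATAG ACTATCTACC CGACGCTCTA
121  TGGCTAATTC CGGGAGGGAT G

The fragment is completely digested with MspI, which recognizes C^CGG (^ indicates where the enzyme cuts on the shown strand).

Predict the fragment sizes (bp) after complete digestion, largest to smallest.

90, 40, 11 bp

MspI sites (CCGG) start at positions 40, 130.
MspI cuts after the first base of each site, so after positions 40, 130.
Linear molecule, 2 cuts → 3 fragments:
  1–40 → 40 bp
  41–130 → 90 bp
  131–141 → 11 bp
Sorted largest to smallest: 90, 40, 11 bp.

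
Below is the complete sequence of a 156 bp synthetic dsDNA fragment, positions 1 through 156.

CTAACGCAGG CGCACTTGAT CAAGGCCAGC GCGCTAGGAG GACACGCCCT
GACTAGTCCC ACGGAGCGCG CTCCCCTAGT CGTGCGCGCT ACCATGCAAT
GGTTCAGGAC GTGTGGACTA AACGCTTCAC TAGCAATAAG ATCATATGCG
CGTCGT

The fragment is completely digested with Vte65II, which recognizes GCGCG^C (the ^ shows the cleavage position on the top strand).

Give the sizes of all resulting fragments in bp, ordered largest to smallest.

Vte65II sites (GCGCGC) start at positions 29, 66, 84.
Vte65II cuts after base 5 of each site (before the last base), so after positions 33, 70, 88.
Linear molecule, 3 cuts → 4 fragments:
  1–33 → 33 bp
  34–70 → 37 bp
  71–88 → 18 bp
  89–156 → 68 bp
Sorted largest to smallest: 68, 37, 33, 18 bp.

68, 37, 33, 18 bp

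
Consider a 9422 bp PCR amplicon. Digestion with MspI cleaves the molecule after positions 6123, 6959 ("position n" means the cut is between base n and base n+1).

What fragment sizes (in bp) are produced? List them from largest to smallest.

6123, 2463, 836 bp

Linear molecule, 2 cuts → 3 fragments:
  6123 − 0 = 6123 bp
  6959 − 6123 = 836 bp
  9422 − 6959 = 2463 bp
Sorted largest to smallest: 6123, 2463, 836 bp.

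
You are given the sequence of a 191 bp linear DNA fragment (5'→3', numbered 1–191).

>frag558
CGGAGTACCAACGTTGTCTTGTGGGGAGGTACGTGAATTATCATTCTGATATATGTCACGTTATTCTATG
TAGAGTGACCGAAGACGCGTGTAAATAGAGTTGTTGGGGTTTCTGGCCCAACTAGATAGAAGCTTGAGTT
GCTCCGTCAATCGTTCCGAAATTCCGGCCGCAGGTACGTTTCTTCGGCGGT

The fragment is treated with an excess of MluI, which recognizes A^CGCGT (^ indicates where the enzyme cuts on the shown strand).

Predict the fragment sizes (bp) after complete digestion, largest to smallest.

The MluI site (ACGCGT) starts at position 85.
MluI cuts after the first base of each site, so after position 85.
Linear molecule, 1 cut → 2 fragments:
  1–85 → 85 bp
  86–191 → 106 bp
Sorted largest to smallest: 106, 85 bp.

106, 85 bp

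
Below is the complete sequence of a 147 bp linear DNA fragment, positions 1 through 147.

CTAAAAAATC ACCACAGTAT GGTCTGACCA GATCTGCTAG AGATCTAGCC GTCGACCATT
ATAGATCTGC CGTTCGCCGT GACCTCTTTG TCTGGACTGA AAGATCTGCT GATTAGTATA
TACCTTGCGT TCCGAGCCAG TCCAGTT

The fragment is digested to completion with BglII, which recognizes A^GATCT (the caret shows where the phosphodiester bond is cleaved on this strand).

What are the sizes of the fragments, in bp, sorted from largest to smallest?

BglII sites (AGATCT) start at positions 30, 41, 63, 102.
BglII cuts after the first base of each site, so after positions 30, 41, 63, 102.
Linear molecule, 4 cuts → 5 fragments:
  1–30 → 30 bp
  31–41 → 11 bp
  42–63 → 22 bp
  64–102 → 39 bp
  103–147 → 45 bp
Sorted largest to smallest: 45, 39, 30, 22, 11 bp.

45, 39, 30, 22, 11 bp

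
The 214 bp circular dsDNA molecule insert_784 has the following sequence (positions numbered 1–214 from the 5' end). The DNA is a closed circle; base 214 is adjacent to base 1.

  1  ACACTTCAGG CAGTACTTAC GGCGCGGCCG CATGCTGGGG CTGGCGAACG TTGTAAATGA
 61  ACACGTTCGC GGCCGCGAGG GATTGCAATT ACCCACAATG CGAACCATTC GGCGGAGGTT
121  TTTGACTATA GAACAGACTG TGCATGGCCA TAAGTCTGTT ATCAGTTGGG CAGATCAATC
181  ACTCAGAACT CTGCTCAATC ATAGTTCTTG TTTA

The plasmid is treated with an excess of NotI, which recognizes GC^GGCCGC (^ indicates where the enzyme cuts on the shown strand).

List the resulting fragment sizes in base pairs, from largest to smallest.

169, 45 bp

NotI sites (GCGGCCGC) start at positions 24, 69.
NotI cuts after base 2 of each site, so after positions 25, 70.
Circular molecule, 2 cuts → 2 fragments:
  26–70 → 45 bp
  71–214 then 1–25 → 144 + 25 = 169 bp
Sorted largest to smallest: 169, 45 bp.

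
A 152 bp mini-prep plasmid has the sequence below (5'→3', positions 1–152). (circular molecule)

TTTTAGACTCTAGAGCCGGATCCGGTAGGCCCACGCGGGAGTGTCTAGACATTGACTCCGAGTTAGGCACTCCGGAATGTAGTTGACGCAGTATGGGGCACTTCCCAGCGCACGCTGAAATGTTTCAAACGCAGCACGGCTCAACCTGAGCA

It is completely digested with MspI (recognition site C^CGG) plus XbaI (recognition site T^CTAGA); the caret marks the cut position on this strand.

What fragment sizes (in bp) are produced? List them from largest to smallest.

89, 28, 22, 7, 6 bp

MspI sites (CCGG) start at positions 16, 22, 72.
MspI cuts after the first base of each site, so after positions 16, 22, 72.
XbaI sites (TCTAGA) start at positions 9, 44.
XbaI cuts after the first base of each site, so after positions 9, 44.
Combined cut positions: 9, 16, 22, 44, 72.
Circular molecule, 5 cuts → 5 fragments:
  10–16 → 7 bp
  17–22 → 6 bp
  23–44 → 22 bp
  45–72 → 28 bp
  73–152 then 1–9 → 80 + 9 = 89 bp
Sorted largest to smallest: 89, 28, 22, 7, 6 bp.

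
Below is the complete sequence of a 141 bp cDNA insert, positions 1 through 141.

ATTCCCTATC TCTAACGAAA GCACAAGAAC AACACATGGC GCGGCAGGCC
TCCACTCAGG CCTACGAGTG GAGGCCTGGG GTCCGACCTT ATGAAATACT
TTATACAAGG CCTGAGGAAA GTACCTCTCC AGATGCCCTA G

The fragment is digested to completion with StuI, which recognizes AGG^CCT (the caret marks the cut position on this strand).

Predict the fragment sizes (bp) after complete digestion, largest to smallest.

StuI sites (AGGCCT) start at positions 46, 58, 72, 108.
StuI cuts after base 3 of each site, so after positions 48, 60, 74, 110.
Linear molecule, 4 cuts → 5 fragments:
  1–48 → 48 bp
  49–60 → 12 bp
  61–74 → 14 bp
  75–110 → 36 bp
  111–141 → 31 bp
Sorted largest to smallest: 48, 36, 31, 14, 12 bp.

48, 36, 31, 14, 12 bp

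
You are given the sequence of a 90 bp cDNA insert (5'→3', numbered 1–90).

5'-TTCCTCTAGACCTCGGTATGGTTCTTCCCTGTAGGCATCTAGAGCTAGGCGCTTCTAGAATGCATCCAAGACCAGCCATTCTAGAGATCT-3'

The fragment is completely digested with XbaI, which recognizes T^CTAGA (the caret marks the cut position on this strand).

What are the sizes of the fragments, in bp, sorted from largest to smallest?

XbaI sites (TCTAGA) start at positions 5, 38, 54, 80.
XbaI cuts after the first base of each site, so after positions 5, 38, 54, 80.
Linear molecule, 4 cuts → 5 fragments:
  1–5 → 5 bp
  6–38 → 33 bp
  39–54 → 16 bp
  55–80 → 26 bp
  81–90 → 10 bp
Sorted largest to smallest: 33, 26, 16, 10, 5 bp.

33, 26, 16, 10, 5 bp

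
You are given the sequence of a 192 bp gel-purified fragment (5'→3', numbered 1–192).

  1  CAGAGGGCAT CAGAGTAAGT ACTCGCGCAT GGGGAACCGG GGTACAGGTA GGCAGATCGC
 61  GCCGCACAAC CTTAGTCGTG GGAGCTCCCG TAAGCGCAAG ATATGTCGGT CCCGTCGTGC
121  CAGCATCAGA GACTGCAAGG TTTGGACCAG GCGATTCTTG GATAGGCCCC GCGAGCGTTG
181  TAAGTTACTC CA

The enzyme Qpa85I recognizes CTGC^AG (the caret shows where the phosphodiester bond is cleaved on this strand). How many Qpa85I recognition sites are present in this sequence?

No occurrence of CTGCAG is present in the sequence.
Qpa85I does not cut: 0 sites.

0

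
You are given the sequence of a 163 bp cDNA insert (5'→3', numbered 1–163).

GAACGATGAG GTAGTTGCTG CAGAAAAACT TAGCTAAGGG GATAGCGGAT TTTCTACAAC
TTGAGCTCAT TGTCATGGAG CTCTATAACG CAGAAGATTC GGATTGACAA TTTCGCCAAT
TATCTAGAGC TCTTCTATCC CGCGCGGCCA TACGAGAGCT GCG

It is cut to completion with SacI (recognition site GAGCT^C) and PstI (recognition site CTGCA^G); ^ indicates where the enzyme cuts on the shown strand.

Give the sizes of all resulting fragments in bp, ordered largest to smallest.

SacI sites (GAGCTC) start at positions 63, 78, 127.
SacI cuts after base 5 of each site (before the last base), so after positions 67, 82, 131.
The PstI site (CTGCAG) starts at position 18.
PstI cuts after base 5 of each site (before the last base), so after position 22.
Combined cut positions: 22, 67, 82, 131.
Linear molecule, 4 cuts → 5 fragments:
  1–22 → 22 bp
  23–67 → 45 bp
  68–82 → 15 bp
  83–131 → 49 bp
  132–163 → 32 bp
Sorted largest to smallest: 49, 45, 32, 22, 15 bp.

49, 45, 32, 22, 15 bp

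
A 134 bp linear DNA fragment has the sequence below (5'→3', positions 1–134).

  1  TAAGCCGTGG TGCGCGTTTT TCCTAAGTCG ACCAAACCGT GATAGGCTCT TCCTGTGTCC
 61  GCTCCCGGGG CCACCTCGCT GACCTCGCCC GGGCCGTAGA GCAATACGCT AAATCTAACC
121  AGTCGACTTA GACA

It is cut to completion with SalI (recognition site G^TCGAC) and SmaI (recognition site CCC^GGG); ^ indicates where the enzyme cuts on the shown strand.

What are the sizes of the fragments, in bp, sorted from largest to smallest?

39, 32, 27, 24, 12 bp

SalI sites (GTCGAC) start at positions 27, 122.
SalI cuts after the first base of each site, so after positions 27, 122.
SmaI sites (CCCGGG) start at positions 64, 88.
SmaI cuts after base 3 of each site, so after positions 66, 90.
Combined cut positions: 27, 66, 90, 122.
Linear molecule, 4 cuts → 5 fragments:
  1–27 → 27 bp
  28–66 → 39 bp
  67–90 → 24 bp
  91–122 → 32 bp
  123–134 → 12 bp
Sorted largest to smallest: 39, 32, 27, 24, 12 bp.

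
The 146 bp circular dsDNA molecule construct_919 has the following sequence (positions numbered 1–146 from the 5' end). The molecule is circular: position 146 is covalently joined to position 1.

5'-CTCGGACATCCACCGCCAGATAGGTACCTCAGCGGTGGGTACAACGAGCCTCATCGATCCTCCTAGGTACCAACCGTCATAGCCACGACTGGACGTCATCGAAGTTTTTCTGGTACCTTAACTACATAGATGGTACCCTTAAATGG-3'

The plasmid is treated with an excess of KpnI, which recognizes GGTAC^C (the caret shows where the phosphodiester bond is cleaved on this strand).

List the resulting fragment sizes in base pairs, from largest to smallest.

KpnI sites (GGTACC) start at positions 23, 66, 112, 132.
KpnI cuts after base 5 of each site (before the last base), so after positions 27, 70, 116, 136.
Circular molecule, 4 cuts → 4 fragments:
  28–70 → 43 bp
  71–116 → 46 bp
  117–136 → 20 bp
  137–146 then 1–27 → 10 + 27 = 37 bp
Sorted largest to smallest: 46, 43, 37, 20 bp.

46, 43, 37, 20 bp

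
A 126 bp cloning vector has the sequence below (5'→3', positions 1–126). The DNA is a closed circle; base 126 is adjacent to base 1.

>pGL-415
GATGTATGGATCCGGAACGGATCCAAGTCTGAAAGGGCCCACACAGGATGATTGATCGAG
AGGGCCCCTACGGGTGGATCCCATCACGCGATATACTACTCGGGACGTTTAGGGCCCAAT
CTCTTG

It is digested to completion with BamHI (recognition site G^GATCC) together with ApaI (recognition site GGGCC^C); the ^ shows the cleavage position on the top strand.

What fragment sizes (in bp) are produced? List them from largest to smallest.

40, 27, 20, 18, 11, 10 bp

BamHI sites (GGATCC) start at positions 8, 19, 76.
BamHI cuts after the first base of each site, so after positions 8, 19, 76.
ApaI sites (GGGCCC) start at positions 35, 62, 112.
ApaI cuts after base 5 of each site (before the last base), so after positions 39, 66, 116.
Combined cut positions: 8, 19, 39, 66, 76, 116.
Circular molecule, 6 cuts → 6 fragments:
  9–19 → 11 bp
  20–39 → 20 bp
  40–66 → 27 bp
  67–76 → 10 bp
  77–116 → 40 bp
  117–126 then 1–8 → 10 + 8 = 18 bp
Sorted largest to smallest: 40, 27, 20, 18, 11, 10 bp.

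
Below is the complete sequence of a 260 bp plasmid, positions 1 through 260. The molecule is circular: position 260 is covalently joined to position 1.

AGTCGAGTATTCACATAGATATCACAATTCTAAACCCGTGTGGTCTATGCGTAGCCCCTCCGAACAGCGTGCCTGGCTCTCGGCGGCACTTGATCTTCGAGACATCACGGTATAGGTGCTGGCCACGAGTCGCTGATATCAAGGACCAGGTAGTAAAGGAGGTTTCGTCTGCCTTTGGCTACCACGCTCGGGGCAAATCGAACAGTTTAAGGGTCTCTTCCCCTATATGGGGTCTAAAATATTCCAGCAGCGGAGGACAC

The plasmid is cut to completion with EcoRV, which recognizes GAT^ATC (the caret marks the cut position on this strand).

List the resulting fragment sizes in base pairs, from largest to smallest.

143, 117 bp

EcoRV sites (GATATC) start at positions 18, 135.
EcoRV cuts after base 3 of each site, so after positions 20, 137.
Circular molecule, 2 cuts → 2 fragments:
  21–137 → 117 bp
  138–260 then 1–20 → 123 + 20 = 143 bp
Sorted largest to smallest: 143, 117 bp.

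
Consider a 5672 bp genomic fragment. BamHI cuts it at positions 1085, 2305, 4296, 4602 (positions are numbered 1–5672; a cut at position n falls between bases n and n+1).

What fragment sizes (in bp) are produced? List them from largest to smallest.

Linear molecule, 4 cuts → 5 fragments:
  1085 − 0 = 1085 bp
  2305 − 1085 = 1220 bp
  4296 − 2305 = 1991 bp
  4602 − 4296 = 306 bp
  5672 − 4602 = 1070 bp
Sorted largest to smallest: 1991, 1220, 1085, 1070, 306 bp.

1991, 1220, 1085, 1070, 306 bp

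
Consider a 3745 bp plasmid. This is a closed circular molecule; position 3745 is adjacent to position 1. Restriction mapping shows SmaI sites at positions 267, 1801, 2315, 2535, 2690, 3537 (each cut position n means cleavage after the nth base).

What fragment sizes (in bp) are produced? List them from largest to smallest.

1534, 847, 514, 475, 220, 155 bp

Circular molecule, 6 cuts → 6 fragments:
  1801 − 267 = 1534 bp
  2315 − 1801 = 514 bp
  2535 − 2315 = 220 bp
  2690 − 2535 = 155 bp
  3537 − 2690 = 847 bp
  wrap: 3745 − 3537 + 267 = 475 bp
Sorted largest to smallest: 1534, 847, 514, 475, 220, 155 bp.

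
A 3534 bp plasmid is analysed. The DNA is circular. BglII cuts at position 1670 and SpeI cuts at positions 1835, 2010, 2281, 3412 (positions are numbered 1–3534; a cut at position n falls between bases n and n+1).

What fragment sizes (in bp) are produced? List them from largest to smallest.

Combined cut positions (sorted): 1670, 1835, 2010, 2281, 3412.
Circular molecule, 5 cuts → 5 fragments:
  1835 − 1670 = 165 bp
  2010 − 1835 = 175 bp
  2281 − 2010 = 271 bp
  3412 − 2281 = 1131 bp
  wrap: 3534 − 3412 + 1670 = 1792 bp
Sorted largest to smallest: 1792, 1131, 271, 175, 165 bp.

1792, 1131, 271, 175, 165 bp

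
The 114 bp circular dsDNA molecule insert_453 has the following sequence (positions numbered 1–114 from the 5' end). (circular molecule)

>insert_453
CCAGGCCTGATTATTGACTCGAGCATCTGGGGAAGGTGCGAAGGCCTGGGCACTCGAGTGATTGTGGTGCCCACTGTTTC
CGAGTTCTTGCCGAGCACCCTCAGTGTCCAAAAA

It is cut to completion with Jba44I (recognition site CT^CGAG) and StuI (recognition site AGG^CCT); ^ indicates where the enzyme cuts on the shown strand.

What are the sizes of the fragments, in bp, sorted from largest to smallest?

Jba44I sites (CTCGAG) start at positions 18, 53.
Jba44I cuts after base 2 of each site, so after positions 19, 54.
StuI sites (AGGCCT) start at positions 3, 42.
StuI cuts after base 3 of each site, so after positions 5, 44.
Combined cut positions: 5, 19, 44, 54.
Circular molecule, 4 cuts → 4 fragments:
  6–19 → 14 bp
  20–44 → 25 bp
  45–54 → 10 bp
  55–114 then 1–5 → 60 + 5 = 65 bp
Sorted largest to smallest: 65, 25, 14, 10 bp.

65, 25, 14, 10 bp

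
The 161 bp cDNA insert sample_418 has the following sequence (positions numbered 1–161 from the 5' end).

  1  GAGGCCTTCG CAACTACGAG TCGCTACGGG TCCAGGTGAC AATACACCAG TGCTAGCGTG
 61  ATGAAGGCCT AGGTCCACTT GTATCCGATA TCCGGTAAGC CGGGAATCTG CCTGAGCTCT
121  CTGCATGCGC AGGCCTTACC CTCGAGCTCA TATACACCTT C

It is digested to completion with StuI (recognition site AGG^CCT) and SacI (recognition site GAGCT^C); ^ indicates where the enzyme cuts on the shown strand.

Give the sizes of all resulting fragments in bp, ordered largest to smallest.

63, 51, 15, 15, 13, 4 bp

StuI sites (AGGCCT) start at positions 2, 65, 131.
StuI cuts after base 3 of each site, so after positions 4, 67, 133.
SacI sites (GAGCTC) start at positions 114, 144.
SacI cuts after base 5 of each site (before the last base), so after positions 118, 148.
Combined cut positions: 4, 67, 118, 133, 148.
Linear molecule, 5 cuts → 6 fragments:
  1–4 → 4 bp
  5–67 → 63 bp
  68–118 → 51 bp
  119–133 → 15 bp
  134–148 → 15 bp
  149–161 → 13 bp
Sorted largest to smallest: 63, 51, 15, 15, 13, 4 bp.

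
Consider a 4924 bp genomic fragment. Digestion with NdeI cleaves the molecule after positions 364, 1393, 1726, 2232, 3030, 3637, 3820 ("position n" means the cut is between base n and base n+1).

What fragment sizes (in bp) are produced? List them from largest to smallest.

Linear molecule, 7 cuts → 8 fragments:
  364 − 0 = 364 bp
  1393 − 364 = 1029 bp
  1726 − 1393 = 333 bp
  2232 − 1726 = 506 bp
  3030 − 2232 = 798 bp
  3637 − 3030 = 607 bp
  3820 − 3637 = 183 bp
  4924 − 3820 = 1104 bp
Sorted largest to smallest: 1104, 1029, 798, 607, 506, 364, 333, 183 bp.

1104, 1029, 798, 607, 506, 364, 333, 183 bp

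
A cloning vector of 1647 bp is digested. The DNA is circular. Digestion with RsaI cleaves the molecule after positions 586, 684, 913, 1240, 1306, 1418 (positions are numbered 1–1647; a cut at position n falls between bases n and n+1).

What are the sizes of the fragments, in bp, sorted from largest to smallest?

815, 327, 229, 112, 98, 66 bp

Circular molecule, 6 cuts → 6 fragments:
  684 − 586 = 98 bp
  913 − 684 = 229 bp
  1240 − 913 = 327 bp
  1306 − 1240 = 66 bp
  1418 − 1306 = 112 bp
  wrap: 1647 − 1418 + 586 = 815 bp
Sorted largest to smallest: 815, 327, 229, 112, 98, 66 bp.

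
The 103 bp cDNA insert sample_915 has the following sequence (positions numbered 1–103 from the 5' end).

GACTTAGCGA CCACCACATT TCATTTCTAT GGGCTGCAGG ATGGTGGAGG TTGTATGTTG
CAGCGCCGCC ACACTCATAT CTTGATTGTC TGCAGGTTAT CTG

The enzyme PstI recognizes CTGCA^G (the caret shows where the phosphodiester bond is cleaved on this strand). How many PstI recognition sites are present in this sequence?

2

CTGCAG occurs starting at positions 34, 90.
PstI cuts at 2 sites.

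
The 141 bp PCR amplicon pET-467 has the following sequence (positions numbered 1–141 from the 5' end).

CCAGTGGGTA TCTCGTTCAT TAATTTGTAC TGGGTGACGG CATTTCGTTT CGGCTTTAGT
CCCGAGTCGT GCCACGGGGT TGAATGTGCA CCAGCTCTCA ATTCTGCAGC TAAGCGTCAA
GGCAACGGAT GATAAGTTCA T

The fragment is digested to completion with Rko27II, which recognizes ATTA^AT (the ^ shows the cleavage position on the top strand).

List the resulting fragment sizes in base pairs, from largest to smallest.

119, 22 bp

The Rko27II site (ATTAAT) starts at position 19.
Rko27II cuts after base 4 of each site, so after position 22.
Linear molecule, 1 cut → 2 fragments:
  1–22 → 22 bp
  23–141 → 119 bp
Sorted largest to smallest: 119, 22 bp.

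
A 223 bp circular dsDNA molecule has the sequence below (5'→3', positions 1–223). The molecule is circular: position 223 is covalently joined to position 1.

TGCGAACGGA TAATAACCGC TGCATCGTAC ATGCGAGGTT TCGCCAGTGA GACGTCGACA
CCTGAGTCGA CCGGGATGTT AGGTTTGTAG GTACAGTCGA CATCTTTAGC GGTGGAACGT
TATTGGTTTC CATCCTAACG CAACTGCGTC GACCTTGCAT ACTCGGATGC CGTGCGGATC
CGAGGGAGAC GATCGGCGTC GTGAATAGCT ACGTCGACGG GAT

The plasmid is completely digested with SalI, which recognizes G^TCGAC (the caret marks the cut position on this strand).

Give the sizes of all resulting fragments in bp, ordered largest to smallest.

65, 64, 52, 30, 12 bp

SalI sites (GTCGAC) start at positions 54, 66, 96, 148, 213.
SalI cuts after the first base of each site, so after positions 54, 66, 96, 148, 213.
Circular molecule, 5 cuts → 5 fragments:
  55–66 → 12 bp
  67–96 → 30 bp
  97–148 → 52 bp
  149–213 → 65 bp
  214–223 then 1–54 → 10 + 54 = 64 bp
Sorted largest to smallest: 65, 64, 52, 30, 12 bp.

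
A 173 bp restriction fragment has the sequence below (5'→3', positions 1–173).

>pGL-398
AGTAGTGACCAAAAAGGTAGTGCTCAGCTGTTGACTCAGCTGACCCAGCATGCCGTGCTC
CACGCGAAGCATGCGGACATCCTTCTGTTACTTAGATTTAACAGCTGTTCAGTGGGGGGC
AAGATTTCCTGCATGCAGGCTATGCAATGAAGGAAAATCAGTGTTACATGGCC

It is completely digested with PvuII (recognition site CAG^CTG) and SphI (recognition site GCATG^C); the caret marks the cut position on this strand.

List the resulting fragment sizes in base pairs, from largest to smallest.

38, 31, 31, 27, 21, 13, 12 bp

PvuII sites (CAGCTG) start at positions 25, 37, 102.
PvuII cuts after base 3 of each site, so after positions 27, 39, 104.
SphI sites (GCATGC) start at positions 48, 69, 131.
SphI cuts after base 5 of each site (before the last base), so after positions 52, 73, 135.
Combined cut positions: 27, 39, 52, 73, 104, 135.
Linear molecule, 6 cuts → 7 fragments:
  1–27 → 27 bp
  28–39 → 12 bp
  40–52 → 13 bp
  53–73 → 21 bp
  74–104 → 31 bp
  105–135 → 31 bp
  136–173 → 38 bp
Sorted largest to smallest: 38, 31, 31, 27, 21, 13, 12 bp.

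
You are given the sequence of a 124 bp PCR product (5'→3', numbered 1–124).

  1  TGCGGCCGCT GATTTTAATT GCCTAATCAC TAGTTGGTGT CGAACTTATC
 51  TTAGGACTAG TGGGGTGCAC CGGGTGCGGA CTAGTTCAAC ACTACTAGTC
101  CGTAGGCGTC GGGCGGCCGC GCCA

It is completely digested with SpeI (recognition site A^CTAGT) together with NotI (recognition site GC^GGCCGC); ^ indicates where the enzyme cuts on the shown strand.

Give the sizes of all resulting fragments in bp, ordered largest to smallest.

SpeI sites (ACTAGT) start at positions 29, 56, 80, 94.
SpeI cuts after the first base of each site, so after positions 29, 56, 80, 94.
NotI sites (GCGGCCGC) start at positions 2, 113.
NotI cuts after base 2 of each site, so after positions 3, 114.
Combined cut positions: 3, 29, 56, 80, 94, 114.
Linear molecule, 6 cuts → 7 fragments:
  1–3 → 3 bp
  4–29 → 26 bp
  30–56 → 27 bp
  57–80 → 24 bp
  81–94 → 14 bp
  95–114 → 20 bp
  115–124 → 10 bp
Sorted largest to smallest: 27, 26, 24, 20, 14, 10, 3 bp.

27, 26, 24, 20, 14, 10, 3 bp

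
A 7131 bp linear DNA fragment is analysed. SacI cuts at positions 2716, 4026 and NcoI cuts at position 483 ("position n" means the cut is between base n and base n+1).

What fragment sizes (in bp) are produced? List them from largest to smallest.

Combined cut positions (sorted): 483, 2716, 4026.
Linear molecule, 3 cuts → 4 fragments:
  483 − 0 = 483 bp
  2716 − 483 = 2233 bp
  4026 − 2716 = 1310 bp
  7131 − 4026 = 3105 bp
Sorted largest to smallest: 3105, 2233, 1310, 483 bp.

3105, 2233, 1310, 483 bp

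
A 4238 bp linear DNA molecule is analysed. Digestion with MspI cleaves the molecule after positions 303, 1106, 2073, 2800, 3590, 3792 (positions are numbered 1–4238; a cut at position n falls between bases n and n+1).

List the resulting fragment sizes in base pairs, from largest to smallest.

967, 803, 790, 727, 446, 303, 202 bp

Linear molecule, 6 cuts → 7 fragments:
  303 − 0 = 303 bp
  1106 − 303 = 803 bp
  2073 − 1106 = 967 bp
  2800 − 2073 = 727 bp
  3590 − 2800 = 790 bp
  3792 − 3590 = 202 bp
  4238 − 3792 = 446 bp
Sorted largest to smallest: 967, 803, 790, 727, 446, 303, 202 bp.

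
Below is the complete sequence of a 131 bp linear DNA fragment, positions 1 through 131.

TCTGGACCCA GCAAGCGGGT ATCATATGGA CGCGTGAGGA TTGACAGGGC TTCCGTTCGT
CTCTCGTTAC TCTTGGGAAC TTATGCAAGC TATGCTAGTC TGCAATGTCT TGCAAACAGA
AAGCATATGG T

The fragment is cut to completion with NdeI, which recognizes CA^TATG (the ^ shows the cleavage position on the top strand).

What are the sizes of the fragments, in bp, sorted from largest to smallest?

101, 24, 6 bp

NdeI sites (CATATG) start at positions 23, 124.
NdeI cuts after base 2 of each site, so after positions 24, 125.
Linear molecule, 2 cuts → 3 fragments:
  1–24 → 24 bp
  25–125 → 101 bp
  126–131 → 6 bp
Sorted largest to smallest: 101, 24, 6 bp.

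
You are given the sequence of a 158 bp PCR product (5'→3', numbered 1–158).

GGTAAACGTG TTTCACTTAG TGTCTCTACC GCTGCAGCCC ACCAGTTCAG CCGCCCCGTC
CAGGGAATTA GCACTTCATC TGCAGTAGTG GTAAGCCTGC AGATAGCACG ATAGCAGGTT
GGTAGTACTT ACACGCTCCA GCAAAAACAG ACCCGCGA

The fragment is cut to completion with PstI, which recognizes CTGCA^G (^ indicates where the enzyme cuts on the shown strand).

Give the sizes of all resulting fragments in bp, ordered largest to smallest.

57, 48, 36, 17 bp

PstI sites (CTGCAG) start at positions 32, 80, 97.
PstI cuts after base 5 of each site (before the last base), so after positions 36, 84, 101.
Linear molecule, 3 cuts → 4 fragments:
  1–36 → 36 bp
  37–84 → 48 bp
  85–101 → 17 bp
  102–158 → 57 bp
Sorted largest to smallest: 57, 48, 36, 17 bp.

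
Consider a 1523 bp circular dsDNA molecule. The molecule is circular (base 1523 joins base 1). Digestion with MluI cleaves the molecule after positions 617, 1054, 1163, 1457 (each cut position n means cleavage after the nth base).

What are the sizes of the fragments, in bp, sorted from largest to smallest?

Circular molecule, 4 cuts → 4 fragments:
  1054 − 617 = 437 bp
  1163 − 1054 = 109 bp
  1457 − 1163 = 294 bp
  wrap: 1523 − 1457 + 617 = 683 bp
Sorted largest to smallest: 683, 437, 294, 109 bp.

683, 437, 294, 109 bp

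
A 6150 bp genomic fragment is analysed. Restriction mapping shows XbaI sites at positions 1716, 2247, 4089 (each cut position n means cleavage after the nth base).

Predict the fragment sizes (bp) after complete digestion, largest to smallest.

Linear molecule, 3 cuts → 4 fragments:
  1716 − 0 = 1716 bp
  2247 − 1716 = 531 bp
  4089 − 2247 = 1842 bp
  6150 − 4089 = 2061 bp
Sorted largest to smallest: 2061, 1842, 1716, 531 bp.

2061, 1842, 1716, 531 bp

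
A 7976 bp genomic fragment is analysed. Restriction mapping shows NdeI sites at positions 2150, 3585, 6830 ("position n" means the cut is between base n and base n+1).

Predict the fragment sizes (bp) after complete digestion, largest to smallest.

3245, 2150, 1435, 1146 bp

Linear molecule, 3 cuts → 4 fragments:
  2150 − 0 = 2150 bp
  3585 − 2150 = 1435 bp
  6830 − 3585 = 3245 bp
  7976 − 6830 = 1146 bp
Sorted largest to smallest: 3245, 2150, 1435, 1146 bp.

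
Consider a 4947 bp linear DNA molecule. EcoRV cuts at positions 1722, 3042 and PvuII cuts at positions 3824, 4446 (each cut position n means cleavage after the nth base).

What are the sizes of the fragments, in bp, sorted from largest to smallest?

Combined cut positions (sorted): 1722, 3042, 3824, 4446.
Linear molecule, 4 cuts → 5 fragments:
  1722 − 0 = 1722 bp
  3042 − 1722 = 1320 bp
  3824 − 3042 = 782 bp
  4446 − 3824 = 622 bp
  4947 − 4446 = 501 bp
Sorted largest to smallest: 1722, 1320, 782, 622, 501 bp.

1722, 1320, 782, 622, 501 bp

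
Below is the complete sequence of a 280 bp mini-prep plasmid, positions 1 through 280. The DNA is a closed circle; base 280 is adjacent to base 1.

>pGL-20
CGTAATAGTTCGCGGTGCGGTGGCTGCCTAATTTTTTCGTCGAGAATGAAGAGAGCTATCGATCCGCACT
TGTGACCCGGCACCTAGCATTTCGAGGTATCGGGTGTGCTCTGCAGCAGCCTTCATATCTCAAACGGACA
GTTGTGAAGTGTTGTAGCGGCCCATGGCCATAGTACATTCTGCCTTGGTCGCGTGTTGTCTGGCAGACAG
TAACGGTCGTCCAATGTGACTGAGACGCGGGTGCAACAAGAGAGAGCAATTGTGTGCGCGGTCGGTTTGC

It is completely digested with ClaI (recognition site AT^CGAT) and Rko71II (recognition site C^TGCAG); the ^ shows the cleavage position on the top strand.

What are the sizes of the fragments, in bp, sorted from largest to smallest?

The ClaI site (ATCGAT) starts at position 58.
ClaI cuts after base 2 of each site, so after position 59.
The Rko71II site (CTGCAG) starts at position 111.
Rko71II cuts after the first base of each site, so after position 111.
Combined cut positions: 59, 111.
Circular molecule, 2 cuts → 2 fragments:
  60–111 → 52 bp
  112–280 then 1–59 → 169 + 59 = 228 bp
Sorted largest to smallest: 228, 52 bp.

228, 52 bp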